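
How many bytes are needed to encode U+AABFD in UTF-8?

U+AABFD = 0xAABFD. UTF-8 uses 1 byte below 0x80, 2 below 0x800, 3 below 0x10000, 4 up to 0x10FFFF. 0xAABFD is in U+10000–U+10FFFF → 4 bytes.

4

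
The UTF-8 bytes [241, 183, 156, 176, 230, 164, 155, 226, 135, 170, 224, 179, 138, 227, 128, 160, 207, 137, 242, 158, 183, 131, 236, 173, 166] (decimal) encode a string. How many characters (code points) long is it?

Byte at offset 0: 0xF1 = 11110001 → 4-byte char (#1). Advance 4.
Byte at offset 4: 0xE6 = 11100110 → 3-byte char (#2). Advance 3.
Byte at offset 7: 0xE2 = 11100010 → 3-byte char (#3). Advance 3.
Byte at offset 10: 0xE0 = 11100000 → 3-byte char (#4). Advance 3.
Byte at offset 13: 0xE3 = 11100011 → 3-byte char (#5). Advance 3.
Byte at offset 16: 0xCF = 11001111 → 2-byte char (#6). Advance 2.
Byte at offset 18: 0xF2 = 11110010 → 4-byte char (#7). Advance 4.
Byte at offset 22: 0xEC = 11101100 → 3-byte char (#8). Advance 3.
Reached end at offset 25 after 8 code points.

8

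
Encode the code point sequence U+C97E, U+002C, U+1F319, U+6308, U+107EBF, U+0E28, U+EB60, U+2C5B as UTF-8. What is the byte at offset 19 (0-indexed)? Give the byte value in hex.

U+C97E → 3-byte form EC A5 BE at offsets 0–2.
U+002C → 1-byte form 2C at offsets 3–3.
U+1F319 → 4-byte form F0 9F 8C 99 at offsets 4–7.
U+6308 → 3-byte form E6 8C 88 at offsets 8–10.
U+107EBF → 4-byte form F4 87 BA BF at offsets 11–14.
U+0E28 → 3-byte form E0 B8 A8 at offsets 15–17.
U+EB60 → 3-byte form EE AD A0 at offsets 18–20.
Offset 19 falls in char 7's range; it's byte 2 of EE AD A0 = 0xAD.

0xAD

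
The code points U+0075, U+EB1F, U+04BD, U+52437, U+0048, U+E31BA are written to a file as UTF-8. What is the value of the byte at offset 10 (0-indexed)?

U+0075 → 1-byte form 75 at offsets 0–0.
U+EB1F → 3-byte form EE AC 9F at offsets 1–3.
U+04BD → 2-byte form D2 BD at offsets 4–5.
U+52437 → 4-byte form F1 92 90 B7 at offsets 6–9.
U+0048 → 1-byte form 48 at offsets 10–10.
Offset 10 falls in char 5's range; it's byte 1 of 48 = 0x48.

0x48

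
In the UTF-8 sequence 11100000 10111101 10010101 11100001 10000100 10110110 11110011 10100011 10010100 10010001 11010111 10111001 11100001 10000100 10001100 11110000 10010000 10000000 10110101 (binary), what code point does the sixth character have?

Offset 0: leading byte 0xE0 = 11100000 → 3-byte char #1 = E0 BD 95.
Offset 3: leading byte 0xE1 = 11100001 → 3-byte char #2 = E1 84 B6.
Offset 6: leading byte 0xF3 = 11110011 → 4-byte char #3 = F3 A3 94 91.
Offset 10: leading byte 0xD7 = 11010111 → 2-byte char #4 = D7 B9.
Offset 12: leading byte 0xE1 = 11100001 → 3-byte char #5 = E1 84 8C.
Offset 15: leading byte 0xF0 = 11110000 → 4-byte char #6 = F0 90 80 B5.
Leading byte 0xF0 = 11110000 matches 11110xxx → 4-byte sequence.
Byte 1: 0xF0 = 11110000, payload 000 (3 bits).
Byte 2: 0x90 = 10010000 (10xxxxxx ✓), payload 010000.
Byte 3: 0x80 = 10000000 (10xxxxxx ✓), payload 000000.
Byte 4: 0xB5 = 10110101 (10xxxxxx ✓), payload 110101.
Concatenate: 000010000000000110101 = 0x10035 (21 bits → U+10035).

U+10035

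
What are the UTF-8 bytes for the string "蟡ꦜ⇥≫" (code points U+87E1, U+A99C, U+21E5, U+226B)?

U+87E1: 3-byte form → E8 9F A1.
U+A99C: 3-byte form → EA A6 9C.
U+21E5: 3-byte form → E2 87 A5.
U+226B: 3-byte form → E2 89 AB.
Concatenated (12 bytes): E8 9F A1 EA A6 9C E2 87 A5 E2 89 AB.

E8 9F A1 EA A6 9C E2 87 A5 E2 89 AB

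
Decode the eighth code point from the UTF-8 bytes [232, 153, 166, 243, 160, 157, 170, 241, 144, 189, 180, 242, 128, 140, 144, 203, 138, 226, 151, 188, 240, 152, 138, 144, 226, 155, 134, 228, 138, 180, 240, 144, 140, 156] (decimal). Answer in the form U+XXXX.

U+26C6

Offset 0: leading byte 0xE8 = 11101000 → 3-byte char #1 = E8 99 A6.
Offset 3: leading byte 0xF3 = 11110011 → 4-byte char #2 = F3 A0 9D AA.
Offset 7: leading byte 0xF1 = 11110001 → 4-byte char #3 = F1 90 BD B4.
Offset 11: leading byte 0xF2 = 11110010 → 4-byte char #4 = F2 80 8C 90.
Offset 15: leading byte 0xCB = 11001011 → 2-byte char #5 = CB 8A.
Offset 17: leading byte 0xE2 = 11100010 → 3-byte char #6 = E2 97 BC.
Offset 20: leading byte 0xF0 = 11110000 → 4-byte char #7 = F0 98 8A 90.
Offset 24: leading byte 0xE2 = 11100010 → 3-byte char #8 = E2 9B 86.
Leading byte 0xE2 = 11100010 matches 1110xxxx → 3-byte sequence.
Byte 1: 0xE2 = 11100010, payload 0010 (4 bits).
Byte 2: 0x9B = 10011011 (10xxxxxx ✓), payload 011011.
Byte 3: 0x86 = 10000110 (10xxxxxx ✓), payload 000110.
Concatenate: 0010011011000110 = 0x26C6 (16 bits → U+26C6).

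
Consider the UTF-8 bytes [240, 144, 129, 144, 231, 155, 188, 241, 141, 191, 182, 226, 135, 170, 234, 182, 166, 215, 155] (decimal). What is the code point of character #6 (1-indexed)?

Offset 0: leading byte 0xF0 = 11110000 → 4-byte char #1 = F0 90 81 90.
Offset 4: leading byte 0xE7 = 11100111 → 3-byte char #2 = E7 9B BC.
Offset 7: leading byte 0xF1 = 11110001 → 4-byte char #3 = F1 8D BF B6.
Offset 11: leading byte 0xE2 = 11100010 → 3-byte char #4 = E2 87 AA.
Offset 14: leading byte 0xEA = 11101010 → 3-byte char #5 = EA B6 A6.
Offset 17: leading byte 0xD7 = 11010111 → 2-byte char #6 = D7 9B.
Leading byte 0xD7 = 11010111 matches 110xxxxx → 2-byte sequence.
Byte 1: 0xD7 = 11010111, payload 10111 (5 bits).
Byte 2: 0x9B = 10011011 (10xxxxxx ✓), payload 011011.
Concatenate: 10111011011 = 0x5DB (11 bits → U+05DB).

U+05DB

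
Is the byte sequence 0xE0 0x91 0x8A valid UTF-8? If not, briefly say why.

Leading byte 0xE0 = 11100000 → 3-byte form.
Continuation bytes all match 10xxxxxx. Payload decodes to 0x44A.
But 0x44A < 0x800, the minimum for a 3-byte sequence — this is an overlong encoding.

invalid (overlong encoding)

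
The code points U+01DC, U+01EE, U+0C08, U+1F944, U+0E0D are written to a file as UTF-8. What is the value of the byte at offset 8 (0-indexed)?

U+01DC → 2-byte form C7 9C at offsets 0–1.
U+01EE → 2-byte form C7 AE at offsets 2–3.
U+0C08 → 3-byte form E0 B0 88 at offsets 4–6.
U+1F944 → 4-byte form F0 9F A5 84 at offsets 7–10.
Offset 8 falls in char 4's range; it's byte 2 of F0 9F A5 84 = 0x9F.

0x9F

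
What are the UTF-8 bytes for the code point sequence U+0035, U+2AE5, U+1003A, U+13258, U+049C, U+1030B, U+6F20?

35 E2 AB A5 F0 90 80 BA F0 93 89 98 D2 9C F0 90 8C 8B E6 BC A0

U+0035: 1-byte form → 35.
U+2AE5: 3-byte form → E2 AB A5.
U+1003A: 4-byte form → F0 90 80 BA.
U+13258: 4-byte form → F0 93 89 98.
U+049C: 2-byte form → D2 9C.
U+1030B: 4-byte form → F0 90 8C 8B.
U+6F20: 3-byte form → E6 BC A0.
Concatenated (21 bytes): 35 E2 AB A5 F0 90 80 BA F0 93 89 98 D2 9C F0 90 8C 8B E6 BC A0.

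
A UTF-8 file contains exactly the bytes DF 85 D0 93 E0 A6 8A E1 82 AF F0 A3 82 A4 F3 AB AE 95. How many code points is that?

6

Byte at offset 0: 0xDF = 11011111 → 2-byte char (#1). Advance 2.
Byte at offset 2: 0xD0 = 11010000 → 2-byte char (#2). Advance 2.
Byte at offset 4: 0xE0 = 11100000 → 3-byte char (#3). Advance 3.
Byte at offset 7: 0xE1 = 11100001 → 3-byte char (#4). Advance 3.
Byte at offset 10: 0xF0 = 11110000 → 4-byte char (#5). Advance 4.
Byte at offset 14: 0xF3 = 11110011 → 4-byte char (#6). Advance 4.
Reached end at offset 18 after 6 code points.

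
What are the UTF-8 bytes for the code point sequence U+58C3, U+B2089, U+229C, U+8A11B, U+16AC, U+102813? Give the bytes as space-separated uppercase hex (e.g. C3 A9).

E5 A3 83 F2 B2 82 89 E2 8A 9C F2 8A 84 9B E1 9A AC F4 82 A0 93

U+58C3: 3-byte form → E5 A3 83.
U+B2089: 4-byte form → F2 B2 82 89.
U+229C: 3-byte form → E2 8A 9C.
U+8A11B: 4-byte form → F2 8A 84 9B.
U+16AC: 3-byte form → E1 9A AC.
U+102813: 4-byte form → F4 82 A0 93.
Concatenated (21 bytes): E5 A3 83 F2 B2 82 89 E2 8A 9C F2 8A 84 9B E1 9A AC F4 82 A0 93.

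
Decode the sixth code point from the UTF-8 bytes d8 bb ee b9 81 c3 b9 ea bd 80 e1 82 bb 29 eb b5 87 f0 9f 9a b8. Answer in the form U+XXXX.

U+0029

Offset 0: leading byte 0xD8 = 11011000 → 2-byte char #1 = D8 BB.
Offset 2: leading byte 0xEE = 11101110 → 3-byte char #2 = EE B9 81.
Offset 5: leading byte 0xC3 = 11000011 → 2-byte char #3 = C3 B9.
Offset 7: leading byte 0xEA = 11101010 → 3-byte char #4 = EA BD 80.
Offset 10: leading byte 0xE1 = 11100001 → 3-byte char #5 = E1 82 BB.
Offset 13: leading byte 0x29 = 00101001 → 1-byte char #6 = 29.
Leading byte 0x29 = 00101001 matches 0xxxxxxx → 1-byte sequence.
Byte 1: 0x29 = 00101001, payload 0101001 (7 bits).
Concatenate: 0101001 = 0x29 (7 bits → U+0029).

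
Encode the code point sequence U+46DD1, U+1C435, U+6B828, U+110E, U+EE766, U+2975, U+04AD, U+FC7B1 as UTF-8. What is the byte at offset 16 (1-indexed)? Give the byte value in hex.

0xF3

1-indexed offset 16 is 0-indexed offset 15.
U+46DD1 → 4-byte form F1 86 B7 91 at offsets 0–3.
U+1C435 → 4-byte form F0 9C 90 B5 at offsets 4–7.
U+6B828 → 4-byte form F1 AB A0 A8 at offsets 8–11.
U+110E → 3-byte form E1 84 8E at offsets 12–14.
U+EE766 → 4-byte form F3 AE 9D A6 at offsets 15–18.
Offset 15 falls in char 5's range; it's byte 1 of F3 AE 9D A6 = 0xF3.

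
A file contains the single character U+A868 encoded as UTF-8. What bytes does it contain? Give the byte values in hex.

EA A1 A8

U+A868 = 0xA868 = 43112 decimal. In range U+0800–U+FFFF → 3-byte form: 1110xxxx 10xxxxxx 10xxxxxx.
Binary (16 bits): 1010100001101000.
Split 4+6+6: 1010 | 100001 | 101000.
Byte 1: 11101010 = 0xEA.
Byte 2: 10100001 = 0xA1.
Byte 3: 10101000 = 0xA8.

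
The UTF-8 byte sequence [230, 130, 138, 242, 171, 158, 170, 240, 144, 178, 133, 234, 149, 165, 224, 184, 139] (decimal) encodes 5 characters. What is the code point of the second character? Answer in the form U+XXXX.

U+AB7AA

Offset 0: leading byte 0xE6 = 11100110 → 3-byte char #1 = E6 82 8A.
Offset 3: leading byte 0xF2 = 11110010 → 4-byte char #2 = F2 AB 9E AA.
Leading byte 0xF2 = 11110010 matches 11110xxx → 4-byte sequence.
Byte 1: 0xF2 = 11110010, payload 010 (3 bits).
Byte 2: 0xAB = 10101011 (10xxxxxx ✓), payload 101011.
Byte 3: 0x9E = 10011110 (10xxxxxx ✓), payload 011110.
Byte 4: 0xAA = 10101010 (10xxxxxx ✓), payload 101010.
Concatenate: 010101011011110101010 = 0xAB7AA (21 bits → U+AB7AA).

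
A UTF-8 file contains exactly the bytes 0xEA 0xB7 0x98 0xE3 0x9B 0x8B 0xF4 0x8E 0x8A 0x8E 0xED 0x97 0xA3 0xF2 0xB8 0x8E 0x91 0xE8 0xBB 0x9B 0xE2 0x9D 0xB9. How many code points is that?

7

Byte at offset 0: 0xEA = 11101010 → 3-byte char (#1). Advance 3.
Byte at offset 3: 0xE3 = 11100011 → 3-byte char (#2). Advance 3.
Byte at offset 6: 0xF4 = 11110100 → 4-byte char (#3). Advance 4.
Byte at offset 10: 0xED = 11101101 → 3-byte char (#4). Advance 3.
Byte at offset 13: 0xF2 = 11110010 → 4-byte char (#5). Advance 4.
Byte at offset 17: 0xE8 = 11101000 → 3-byte char (#6). Advance 3.
Byte at offset 20: 0xE2 = 11100010 → 3-byte char (#7). Advance 3.
Reached end at offset 23 after 7 code points.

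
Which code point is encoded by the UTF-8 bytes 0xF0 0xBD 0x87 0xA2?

U+3D1E2

Leading byte 0xF0 = 11110000 matches 11110xxx → 4-byte sequence.
Byte 1: 0xF0 = 11110000, payload 000 (3 bits).
Byte 2: 0xBD = 10111101 (10xxxxxx ✓), payload 111101.
Byte 3: 0x87 = 10000111 (10xxxxxx ✓), payload 000111.
Byte 4: 0xA2 = 10100010 (10xxxxxx ✓), payload 100010.
Concatenate: 000111101000111100010 = 0x3D1E2 (21 bits → U+3D1E2).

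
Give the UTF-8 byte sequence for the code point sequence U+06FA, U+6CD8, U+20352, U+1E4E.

DB BA E6 B3 98 F0 A0 8D 92 E1 B9 8E

U+06FA: 2-byte form → DB BA.
U+6CD8: 3-byte form → E6 B3 98.
U+20352: 4-byte form → F0 A0 8D 92.
U+1E4E: 3-byte form → E1 B9 8E.
Concatenated (12 bytes): DB BA E6 B3 98 F0 A0 8D 92 E1 B9 8E.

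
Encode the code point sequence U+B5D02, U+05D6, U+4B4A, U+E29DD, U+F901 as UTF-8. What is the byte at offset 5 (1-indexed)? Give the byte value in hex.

0xD7

1-indexed offset 5 is 0-indexed offset 4.
U+B5D02 → 4-byte form F2 B5 B4 82 at offsets 0–3.
U+05D6 → 2-byte form D7 96 at offsets 4–5.
Offset 4 falls in char 2's range; it's byte 1 of D7 96 = 0xD7.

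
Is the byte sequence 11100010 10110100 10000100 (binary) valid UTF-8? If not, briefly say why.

Leading byte 0xE2 = 11100010 → 3-byte form.
Continuation bytes 0xB4=10110100, 0x84=10000100 all match 10xxxxxx.
Decoded value 0x2D04 is ≥ 0x800 (shortest form) and not a surrogate.

valid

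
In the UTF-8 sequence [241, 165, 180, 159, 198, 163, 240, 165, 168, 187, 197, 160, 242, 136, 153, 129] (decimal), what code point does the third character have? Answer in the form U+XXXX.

Offset 0: leading byte 0xF1 = 11110001 → 4-byte char #1 = F1 A5 B4 9F.
Offset 4: leading byte 0xC6 = 11000110 → 2-byte char #2 = C6 A3.
Offset 6: leading byte 0xF0 = 11110000 → 4-byte char #3 = F0 A5 A8 BB.
Leading byte 0xF0 = 11110000 matches 11110xxx → 4-byte sequence.
Byte 1: 0xF0 = 11110000, payload 000 (3 bits).
Byte 2: 0xA5 = 10100101 (10xxxxxx ✓), payload 100101.
Byte 3: 0xA8 = 10101000 (10xxxxxx ✓), payload 101000.
Byte 4: 0xBB = 10111011 (10xxxxxx ✓), payload 111011.
Concatenate: 000100101101000111011 = 0x25A3B (21 bits → U+25A3B).

U+25A3B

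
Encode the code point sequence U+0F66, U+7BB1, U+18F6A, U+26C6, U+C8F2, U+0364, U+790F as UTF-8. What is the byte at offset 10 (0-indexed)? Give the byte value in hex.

U+0F66 → 3-byte form E0 BD A6 at offsets 0–2.
U+7BB1 → 3-byte form E7 AE B1 at offsets 3–5.
U+18F6A → 4-byte form F0 98 BD AA at offsets 6–9.
U+26C6 → 3-byte form E2 9B 86 at offsets 10–12.
Offset 10 falls in char 4's range; it's byte 1 of E2 9B 86 = 0xE2.

0xE2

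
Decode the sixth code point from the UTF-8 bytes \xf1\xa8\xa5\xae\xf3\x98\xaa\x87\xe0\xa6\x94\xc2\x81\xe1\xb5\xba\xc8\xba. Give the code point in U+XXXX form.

Offset 0: leading byte 0xF1 = 11110001 → 4-byte char #1 = F1 A8 A5 AE.
Offset 4: leading byte 0xF3 = 11110011 → 4-byte char #2 = F3 98 AA 87.
Offset 8: leading byte 0xE0 = 11100000 → 3-byte char #3 = E0 A6 94.
Offset 11: leading byte 0xC2 = 11000010 → 2-byte char #4 = C2 81.
Offset 13: leading byte 0xE1 = 11100001 → 3-byte char #5 = E1 B5 BA.
Offset 16: leading byte 0xC8 = 11001000 → 2-byte char #6 = C8 BA.
Leading byte 0xC8 = 11001000 matches 110xxxxx → 2-byte sequence.
Byte 1: 0xC8 = 11001000, payload 01000 (5 bits).
Byte 2: 0xBA = 10111010 (10xxxxxx ✓), payload 111010.
Concatenate: 01000111010 = 0x23A (11 bits → U+023A).

U+023A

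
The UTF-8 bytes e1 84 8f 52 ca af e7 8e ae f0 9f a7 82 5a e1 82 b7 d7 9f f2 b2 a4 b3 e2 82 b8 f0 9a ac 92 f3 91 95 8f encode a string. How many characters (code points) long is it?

12

Byte at offset 0: 0xE1 = 11100001 → 3-byte char (#1). Advance 3.
Byte at offset 3: 0x52 = 01010010 → 1-byte char (#2). Advance 1.
Byte at offset 4: 0xCA = 11001010 → 2-byte char (#3). Advance 2.
Byte at offset 6: 0xE7 = 11100111 → 3-byte char (#4). Advance 3.
Byte at offset 9: 0xF0 = 11110000 → 4-byte char (#5). Advance 4.
Byte at offset 13: 0x5A = 01011010 → 1-byte char (#6). Advance 1.
Byte at offset 14: 0xE1 = 11100001 → 3-byte char (#7). Advance 3.
Byte at offset 17: 0xD7 = 11010111 → 2-byte char (#8). Advance 2.
Byte at offset 19: 0xF2 = 11110010 → 4-byte char (#9). Advance 4.
Byte at offset 23: 0xE2 = 11100010 → 3-byte char (#10). Advance 3.
Byte at offset 26: 0xF0 = 11110000 → 4-byte char (#11). Advance 4.
Byte at offset 30: 0xF3 = 11110011 → 4-byte char (#12). Advance 4.
Reached end at offset 34 after 12 code points.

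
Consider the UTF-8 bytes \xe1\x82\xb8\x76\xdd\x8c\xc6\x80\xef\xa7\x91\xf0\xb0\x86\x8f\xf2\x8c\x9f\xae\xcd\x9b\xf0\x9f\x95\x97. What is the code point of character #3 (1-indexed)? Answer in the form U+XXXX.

Offset 0: leading byte 0xE1 = 11100001 → 3-byte char #1 = E1 82 B8.
Offset 3: leading byte 0x76 = 01110110 → 1-byte char #2 = 76.
Offset 4: leading byte 0xDD = 11011101 → 2-byte char #3 = DD 8C.
Leading byte 0xDD = 11011101 matches 110xxxxx → 2-byte sequence.
Byte 1: 0xDD = 11011101, payload 11101 (5 bits).
Byte 2: 0x8C = 10001100 (10xxxxxx ✓), payload 001100.
Concatenate: 11101001100 = 0x74C (11 bits → U+074C).

U+074C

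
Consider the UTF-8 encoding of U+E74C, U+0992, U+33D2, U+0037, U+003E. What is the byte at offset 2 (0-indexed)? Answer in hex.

0x8C

U+E74C → 3-byte form EE 9D 8C at offsets 0–2.
Offset 2 falls in char 1's range; it's byte 3 of EE 9D 8C = 0x8C.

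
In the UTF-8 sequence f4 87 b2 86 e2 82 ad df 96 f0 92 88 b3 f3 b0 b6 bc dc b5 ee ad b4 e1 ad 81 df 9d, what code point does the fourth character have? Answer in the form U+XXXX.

Offset 0: leading byte 0xF4 = 11110100 → 4-byte char #1 = F4 87 B2 86.
Offset 4: leading byte 0xE2 = 11100010 → 3-byte char #2 = E2 82 AD.
Offset 7: leading byte 0xDF = 11011111 → 2-byte char #3 = DF 96.
Offset 9: leading byte 0xF0 = 11110000 → 4-byte char #4 = F0 92 88 B3.
Leading byte 0xF0 = 11110000 matches 11110xxx → 4-byte sequence.
Byte 1: 0xF0 = 11110000, payload 000 (3 bits).
Byte 2: 0x92 = 10010010 (10xxxxxx ✓), payload 010010.
Byte 3: 0x88 = 10001000 (10xxxxxx ✓), payload 001000.
Byte 4: 0xB3 = 10110011 (10xxxxxx ✓), payload 110011.
Concatenate: 000010010001000110011 = 0x12233 (21 bits → U+12233).

U+12233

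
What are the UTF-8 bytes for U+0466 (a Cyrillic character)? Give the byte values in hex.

D1 A6

U+0466 = 0x466 = 1126 decimal. In range U+0080–U+07FF → 2-byte form: 110xxxxx 10xxxxxx.
Binary (11 bits): 10001100110.
Split 5+6: 10001 | 100110.
Byte 1: 11010001 = 0xD1.
Byte 2: 10100110 = 0xA6.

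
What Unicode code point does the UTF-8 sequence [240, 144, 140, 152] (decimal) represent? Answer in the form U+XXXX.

Leading byte 0xF0 = 11110000 matches 11110xxx → 4-byte sequence.
Byte 1: 0xF0 = 11110000, payload 000 (3 bits).
Byte 2: 0x90 = 10010000 (10xxxxxx ✓), payload 010000.
Byte 3: 0x8C = 10001100 (10xxxxxx ✓), payload 001100.
Byte 4: 0x98 = 10011000 (10xxxxxx ✓), payload 011000.
Concatenate: 000010000001100011000 = 0x10318 (21 bits → U+10318).

U+10318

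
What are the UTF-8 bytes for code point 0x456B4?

U+456B4 = 0x456B4 = 284340 decimal. In range U+10000–U+10FFFF → 4-byte form: 11110xxx 10xxxxxx 10xxxxxx 10xxxxxx.
Binary (21 bits): 001000101011010110100.
Split 3+6+6+6: 001 | 000101 | 011010 | 110100.
Byte 1: 11110001 = 0xF1.
Byte 2: 10000101 = 0x85.
Byte 3: 10011010 = 0x9A.
Byte 4: 10110100 = 0xB4.

F1 85 9A B4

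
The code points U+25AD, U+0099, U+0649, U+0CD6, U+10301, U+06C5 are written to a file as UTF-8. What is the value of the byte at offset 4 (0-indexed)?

U+25AD → 3-byte form E2 96 AD at offsets 0–2.
U+0099 → 2-byte form C2 99 at offsets 3–4.
Offset 4 falls in char 2's range; it's byte 2 of C2 99 = 0x99.

0x99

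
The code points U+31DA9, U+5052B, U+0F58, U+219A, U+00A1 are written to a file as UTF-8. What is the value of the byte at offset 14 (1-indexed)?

1-indexed offset 14 is 0-indexed offset 13.
U+31DA9 → 4-byte form F0 B1 B6 A9 at offsets 0–3.
U+5052B → 4-byte form F1 90 94 AB at offsets 4–7.
U+0F58 → 3-byte form E0 BD 98 at offsets 8–10.
U+219A → 3-byte form E2 86 9A at offsets 11–13.
Offset 13 falls in char 4's range; it's byte 3 of E2 86 9A = 0x9A.

0x9A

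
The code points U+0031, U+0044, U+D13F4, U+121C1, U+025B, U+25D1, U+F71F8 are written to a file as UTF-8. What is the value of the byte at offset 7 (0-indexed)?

0x92

U+0031 → 1-byte form 31 at offsets 0–0.
U+0044 → 1-byte form 44 at offsets 1–1.
U+D13F4 → 4-byte form F3 91 8F B4 at offsets 2–5.
U+121C1 → 4-byte form F0 92 87 81 at offsets 6–9.
Offset 7 falls in char 4's range; it's byte 2 of F0 92 87 81 = 0x92.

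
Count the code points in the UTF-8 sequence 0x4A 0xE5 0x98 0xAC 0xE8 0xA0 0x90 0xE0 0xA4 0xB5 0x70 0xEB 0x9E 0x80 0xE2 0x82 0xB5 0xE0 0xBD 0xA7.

Byte at offset 0: 0x4A = 01001010 → 1-byte char (#1). Advance 1.
Byte at offset 1: 0xE5 = 11100101 → 3-byte char (#2). Advance 3.
Byte at offset 4: 0xE8 = 11101000 → 3-byte char (#3). Advance 3.
Byte at offset 7: 0xE0 = 11100000 → 3-byte char (#4). Advance 3.
Byte at offset 10: 0x70 = 01110000 → 1-byte char (#5). Advance 1.
Byte at offset 11: 0xEB = 11101011 → 3-byte char (#6). Advance 3.
Byte at offset 14: 0xE2 = 11100010 → 3-byte char (#7). Advance 3.
Byte at offset 17: 0xE0 = 11100000 → 3-byte char (#8). Advance 3.
Reached end at offset 20 after 8 code points.

8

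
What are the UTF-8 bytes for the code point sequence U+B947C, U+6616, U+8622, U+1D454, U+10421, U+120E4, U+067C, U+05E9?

U+B947C: 4-byte form → F2 B9 91 BC.
U+6616: 3-byte form → E6 98 96.
U+8622: 3-byte form → E8 98 A2.
U+1D454: 4-byte form → F0 9D 91 94.
U+10421: 4-byte form → F0 90 90 A1.
U+120E4: 4-byte form → F0 92 83 A4.
U+067C: 2-byte form → D9 BC.
U+05E9: 2-byte form → D7 A9.
Concatenated (26 bytes): F2 B9 91 BC E6 98 96 E8 98 A2 F0 9D 91 94 F0 90 90 A1 F0 92 83 A4 D9 BC D7 A9.

F2 B9 91 BC E6 98 96 E8 98 A2 F0 9D 91 94 F0 90 90 A1 F0 92 83 A4 D9 BC D7 A9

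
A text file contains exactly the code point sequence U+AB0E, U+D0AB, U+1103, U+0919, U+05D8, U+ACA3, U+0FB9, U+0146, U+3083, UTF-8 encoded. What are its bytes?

U+AB0E: 3-byte form → EA AC 8E.
U+D0AB: 3-byte form → ED 82 AB.
U+1103: 3-byte form → E1 84 83.
U+0919: 3-byte form → E0 A4 99.
U+05D8: 2-byte form → D7 98.
U+ACA3: 3-byte form → EA B2 A3.
U+0FB9: 3-byte form → E0 BE B9.
U+0146: 2-byte form → C5 86.
U+3083: 3-byte form → E3 82 83.
Concatenated (25 bytes): EA AC 8E ED 82 AB E1 84 83 E0 A4 99 D7 98 EA B2 A3 E0 BE B9 C5 86 E3 82 83.

EA AC 8E ED 82 AB E1 84 83 E0 A4 99 D7 98 EA B2 A3 E0 BE B9 C5 86 E3 82 83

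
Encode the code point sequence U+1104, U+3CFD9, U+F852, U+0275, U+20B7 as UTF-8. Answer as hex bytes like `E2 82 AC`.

U+1104: 3-byte form → E1 84 84.
U+3CFD9: 4-byte form → F0 BC BF 99.
U+F852: 3-byte form → EF A1 92.
U+0275: 2-byte form → C9 B5.
U+20B7: 3-byte form → E2 82 B7.
Concatenated (15 bytes): E1 84 84 F0 BC BF 99 EF A1 92 C9 B5 E2 82 B7.

E1 84 84 F0 BC BF 99 EF A1 92 C9 B5 E2 82 B7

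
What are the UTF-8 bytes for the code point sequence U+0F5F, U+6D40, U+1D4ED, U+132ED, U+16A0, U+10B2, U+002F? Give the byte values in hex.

U+0F5F: 3-byte form → E0 BD 9F.
U+6D40: 3-byte form → E6 B5 80.
U+1D4ED: 4-byte form → F0 9D 93 AD.
U+132ED: 4-byte form → F0 93 8B AD.
U+16A0: 3-byte form → E1 9A A0.
U+10B2: 3-byte form → E1 82 B2.
U+002F: 1-byte form → 2F.
Concatenated (21 bytes): E0 BD 9F E6 B5 80 F0 9D 93 AD F0 93 8B AD E1 9A A0 E1 82 B2 2F.

E0 BD 9F E6 B5 80 F0 9D 93 AD F0 93 8B AD E1 9A A0 E1 82 B2 2F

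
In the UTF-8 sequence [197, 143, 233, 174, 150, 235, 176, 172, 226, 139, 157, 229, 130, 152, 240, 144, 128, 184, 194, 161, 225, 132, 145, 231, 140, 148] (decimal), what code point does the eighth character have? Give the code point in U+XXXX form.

Offset 0: leading byte 0xC5 = 11000101 → 2-byte char #1 = C5 8F.
Offset 2: leading byte 0xE9 = 11101001 → 3-byte char #2 = E9 AE 96.
Offset 5: leading byte 0xEB = 11101011 → 3-byte char #3 = EB B0 AC.
Offset 8: leading byte 0xE2 = 11100010 → 3-byte char #4 = E2 8B 9D.
Offset 11: leading byte 0xE5 = 11100101 → 3-byte char #5 = E5 82 98.
Offset 14: leading byte 0xF0 = 11110000 → 4-byte char #6 = F0 90 80 B8.
Offset 18: leading byte 0xC2 = 11000010 → 2-byte char #7 = C2 A1.
Offset 20: leading byte 0xE1 = 11100001 → 3-byte char #8 = E1 84 91.
Leading byte 0xE1 = 11100001 matches 1110xxxx → 3-byte sequence.
Byte 1: 0xE1 = 11100001, payload 0001 (4 bits).
Byte 2: 0x84 = 10000100 (10xxxxxx ✓), payload 000100.
Byte 3: 0x91 = 10010001 (10xxxxxx ✓), payload 010001.
Concatenate: 0001000100010001 = 0x1111 (16 bits → U+1111).

U+1111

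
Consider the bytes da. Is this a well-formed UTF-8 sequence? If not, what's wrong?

invalid (sequence truncated)

Leading byte 0xDA = 11011010 → 2-byte form, but only 1 byte is present.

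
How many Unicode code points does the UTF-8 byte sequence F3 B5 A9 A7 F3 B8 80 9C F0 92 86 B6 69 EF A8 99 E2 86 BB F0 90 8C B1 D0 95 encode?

Byte at offset 0: 0xF3 = 11110011 → 4-byte char (#1). Advance 4.
Byte at offset 4: 0xF3 = 11110011 → 4-byte char (#2). Advance 4.
Byte at offset 8: 0xF0 = 11110000 → 4-byte char (#3). Advance 4.
Byte at offset 12: 0x69 = 01101001 → 1-byte char (#4). Advance 1.
Byte at offset 13: 0xEF = 11101111 → 3-byte char (#5). Advance 3.
Byte at offset 16: 0xE2 = 11100010 → 3-byte char (#6). Advance 3.
Byte at offset 19: 0xF0 = 11110000 → 4-byte char (#7). Advance 4.
Byte at offset 23: 0xD0 = 11010000 → 2-byte char (#8). Advance 2.
Reached end at offset 25 after 8 code points.

8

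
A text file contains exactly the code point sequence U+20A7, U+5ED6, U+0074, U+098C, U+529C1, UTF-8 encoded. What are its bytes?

U+20A7: 3-byte form → E2 82 A7.
U+5ED6: 3-byte form → E5 BB 96.
U+0074: 1-byte form → 74.
U+098C: 3-byte form → E0 A6 8C.
U+529C1: 4-byte form → F1 92 A7 81.
Concatenated (14 bytes): E2 82 A7 E5 BB 96 74 E0 A6 8C F1 92 A7 81.

E2 82 A7 E5 BB 96 74 E0 A6 8C F1 92 A7 81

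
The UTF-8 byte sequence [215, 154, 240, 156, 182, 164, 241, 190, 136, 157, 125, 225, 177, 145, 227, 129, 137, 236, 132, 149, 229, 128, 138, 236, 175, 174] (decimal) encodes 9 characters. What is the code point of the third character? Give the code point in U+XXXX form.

U+7E21D

Offset 0: leading byte 0xD7 = 11010111 → 2-byte char #1 = D7 9A.
Offset 2: leading byte 0xF0 = 11110000 → 4-byte char #2 = F0 9C B6 A4.
Offset 6: leading byte 0xF1 = 11110001 → 4-byte char #3 = F1 BE 88 9D.
Leading byte 0xF1 = 11110001 matches 11110xxx → 4-byte sequence.
Byte 1: 0xF1 = 11110001, payload 001 (3 bits).
Byte 2: 0xBE = 10111110 (10xxxxxx ✓), payload 111110.
Byte 3: 0x88 = 10001000 (10xxxxxx ✓), payload 001000.
Byte 4: 0x9D = 10011101 (10xxxxxx ✓), payload 011101.
Concatenate: 001111110001000011101 = 0x7E21D (21 bits → U+7E21D).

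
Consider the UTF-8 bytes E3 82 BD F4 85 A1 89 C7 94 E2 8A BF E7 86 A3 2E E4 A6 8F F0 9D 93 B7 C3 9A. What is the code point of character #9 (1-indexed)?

Offset 0: leading byte 0xE3 = 11100011 → 3-byte char #1 = E3 82 BD.
Offset 3: leading byte 0xF4 = 11110100 → 4-byte char #2 = F4 85 A1 89.
Offset 7: leading byte 0xC7 = 11000111 → 2-byte char #3 = C7 94.
Offset 9: leading byte 0xE2 = 11100010 → 3-byte char #4 = E2 8A BF.
Offset 12: leading byte 0xE7 = 11100111 → 3-byte char #5 = E7 86 A3.
Offset 15: leading byte 0x2E = 00101110 → 1-byte char #6 = 2E.
Offset 16: leading byte 0xE4 = 11100100 → 3-byte char #7 = E4 A6 8F.
Offset 19: leading byte 0xF0 = 11110000 → 4-byte char #8 = F0 9D 93 B7.
Offset 23: leading byte 0xC3 = 11000011 → 2-byte char #9 = C3 9A.
Leading byte 0xC3 = 11000011 matches 110xxxxx → 2-byte sequence.
Byte 1: 0xC3 = 11000011, payload 00011 (5 bits).
Byte 2: 0x9A = 10011010 (10xxxxxx ✓), payload 011010.
Concatenate: 00011011010 = 0xDA (11 bits → U+00DA).

U+00DA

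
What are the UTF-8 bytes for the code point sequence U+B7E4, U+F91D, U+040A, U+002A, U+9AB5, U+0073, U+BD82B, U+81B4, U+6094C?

EB 9F A4 EF A4 9D D0 8A 2A E9 AA B5 73 F2 BD A0 AB E8 86 B4 F1 A0 A5 8C

U+B7E4: 3-byte form → EB 9F A4.
U+F91D: 3-byte form → EF A4 9D.
U+040A: 2-byte form → D0 8A.
U+002A: 1-byte form → 2A.
U+9AB5: 3-byte form → E9 AA B5.
U+0073: 1-byte form → 73.
U+BD82B: 4-byte form → F2 BD A0 AB.
U+81B4: 3-byte form → E8 86 B4.
U+6094C: 4-byte form → F1 A0 A5 8C.
Concatenated (24 bytes): EB 9F A4 EF A4 9D D0 8A 2A E9 AA B5 73 F2 BD A0 AB E8 86 B4 F1 A0 A5 8C.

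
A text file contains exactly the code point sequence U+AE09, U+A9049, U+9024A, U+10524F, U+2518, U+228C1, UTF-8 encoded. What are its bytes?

EA B8 89 F2 A9 81 89 F2 90 89 8A F4 85 89 8F E2 94 98 F0 A2 A3 81

U+AE09: 3-byte form → EA B8 89.
U+A9049: 4-byte form → F2 A9 81 89.
U+9024A: 4-byte form → F2 90 89 8A.
U+10524F: 4-byte form → F4 85 89 8F.
U+2518: 3-byte form → E2 94 98.
U+228C1: 4-byte form → F0 A2 A3 81.
Concatenated (22 bytes): EA B8 89 F2 A9 81 89 F2 90 89 8A F4 85 89 8F E2 94 98 F0 A2 A3 81.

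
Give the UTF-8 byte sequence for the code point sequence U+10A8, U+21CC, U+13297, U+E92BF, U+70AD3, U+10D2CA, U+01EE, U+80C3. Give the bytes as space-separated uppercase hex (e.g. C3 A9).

U+10A8: 3-byte form → E1 82 A8.
U+21CC: 3-byte form → E2 87 8C.
U+13297: 4-byte form → F0 93 8A 97.
U+E92BF: 4-byte form → F3 A9 8A BF.
U+70AD3: 4-byte form → F1 B0 AB 93.
U+10D2CA: 4-byte form → F4 8D 8B 8A.
U+01EE: 2-byte form → C7 AE.
U+80C3: 3-byte form → E8 83 83.
Concatenated (27 bytes): E1 82 A8 E2 87 8C F0 93 8A 97 F3 A9 8A BF F1 B0 AB 93 F4 8D 8B 8A C7 AE E8 83 83.

E1 82 A8 E2 87 8C F0 93 8A 97 F3 A9 8A BF F1 B0 AB 93 F4 8D 8B 8A C7 AE E8 83 83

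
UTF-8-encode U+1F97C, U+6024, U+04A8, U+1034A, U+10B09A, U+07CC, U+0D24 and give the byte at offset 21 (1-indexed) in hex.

0xB4

1-indexed offset 21 is 0-indexed offset 20.
U+1F97C → 4-byte form F0 9F A5 BC at offsets 0–3.
U+6024 → 3-byte form E6 80 A4 at offsets 4–6.
U+04A8 → 2-byte form D2 A8 at offsets 7–8.
U+1034A → 4-byte form F0 90 8D 8A at offsets 9–12.
U+10B09A → 4-byte form F4 8B 82 9A at offsets 13–16.
U+07CC → 2-byte form DF 8C at offsets 17–18.
U+0D24 → 3-byte form E0 B4 A4 at offsets 19–21.
Offset 20 falls in char 7's range; it's byte 2 of E0 B4 A4 = 0xB4.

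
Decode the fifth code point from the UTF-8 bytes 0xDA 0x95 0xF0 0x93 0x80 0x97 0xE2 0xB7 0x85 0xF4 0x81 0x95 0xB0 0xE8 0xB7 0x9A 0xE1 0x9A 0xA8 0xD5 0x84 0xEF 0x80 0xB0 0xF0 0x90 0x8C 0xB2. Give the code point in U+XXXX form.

Offset 0: leading byte 0xDA = 11011010 → 2-byte char #1 = DA 95.
Offset 2: leading byte 0xF0 = 11110000 → 4-byte char #2 = F0 93 80 97.
Offset 6: leading byte 0xE2 = 11100010 → 3-byte char #3 = E2 B7 85.
Offset 9: leading byte 0xF4 = 11110100 → 4-byte char #4 = F4 81 95 B0.
Offset 13: leading byte 0xE8 = 11101000 → 3-byte char #5 = E8 B7 9A.
Leading byte 0xE8 = 11101000 matches 1110xxxx → 3-byte sequence.
Byte 1: 0xE8 = 11101000, payload 1000 (4 bits).
Byte 2: 0xB7 = 10110111 (10xxxxxx ✓), payload 110111.
Byte 3: 0x9A = 10011010 (10xxxxxx ✓), payload 011010.
Concatenate: 1000110111011010 = 0x8DDA (16 bits → U+8DDA).

U+8DDA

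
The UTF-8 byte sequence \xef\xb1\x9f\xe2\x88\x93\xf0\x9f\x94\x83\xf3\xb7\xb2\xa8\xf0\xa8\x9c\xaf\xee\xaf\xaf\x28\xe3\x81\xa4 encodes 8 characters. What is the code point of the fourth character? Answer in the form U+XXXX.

Offset 0: leading byte 0xEF = 11101111 → 3-byte char #1 = EF B1 9F.
Offset 3: leading byte 0xE2 = 11100010 → 3-byte char #2 = E2 88 93.
Offset 6: leading byte 0xF0 = 11110000 → 4-byte char #3 = F0 9F 94 83.
Offset 10: leading byte 0xF3 = 11110011 → 4-byte char #4 = F3 B7 B2 A8.
Leading byte 0xF3 = 11110011 matches 11110xxx → 4-byte sequence.
Byte 1: 0xF3 = 11110011, payload 011 (3 bits).
Byte 2: 0xB7 = 10110111 (10xxxxxx ✓), payload 110111.
Byte 3: 0xB2 = 10110010 (10xxxxxx ✓), payload 110010.
Byte 4: 0xA8 = 10101000 (10xxxxxx ✓), payload 101000.
Concatenate: 011110111110010101000 = 0xF7CA8 (21 bits → U+F7CA8).

U+F7CA8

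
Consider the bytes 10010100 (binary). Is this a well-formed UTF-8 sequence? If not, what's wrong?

invalid (continuation byte with no leading byte)

Byte 0x94 = 10010100 has the form 10xxxxxx — a continuation byte — but there is no preceding leading byte.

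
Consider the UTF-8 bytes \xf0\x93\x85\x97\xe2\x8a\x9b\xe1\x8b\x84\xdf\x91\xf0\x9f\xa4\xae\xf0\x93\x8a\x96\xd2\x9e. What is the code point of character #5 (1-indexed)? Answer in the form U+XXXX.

U+1F92E

Offset 0: leading byte 0xF0 = 11110000 → 4-byte char #1 = F0 93 85 97.
Offset 4: leading byte 0xE2 = 11100010 → 3-byte char #2 = E2 8A 9B.
Offset 7: leading byte 0xE1 = 11100001 → 3-byte char #3 = E1 8B 84.
Offset 10: leading byte 0xDF = 11011111 → 2-byte char #4 = DF 91.
Offset 12: leading byte 0xF0 = 11110000 → 4-byte char #5 = F0 9F A4 AE.
Leading byte 0xF0 = 11110000 matches 11110xxx → 4-byte sequence.
Byte 1: 0xF0 = 11110000, payload 000 (3 bits).
Byte 2: 0x9F = 10011111 (10xxxxxx ✓), payload 011111.
Byte 3: 0xA4 = 10100100 (10xxxxxx ✓), payload 100100.
Byte 4: 0xAE = 10101110 (10xxxxxx ✓), payload 101110.
Concatenate: 000011111100100101110 = 0x1F92E (21 bits → U+1F92E).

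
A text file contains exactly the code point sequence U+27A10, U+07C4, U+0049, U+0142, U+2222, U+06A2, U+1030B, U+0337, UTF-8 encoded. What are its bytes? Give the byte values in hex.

F0 A7 A8 90 DF 84 49 C5 82 E2 88 A2 DA A2 F0 90 8C 8B CC B7

U+27A10: 4-byte form → F0 A7 A8 90.
U+07C4: 2-byte form → DF 84.
U+0049: 1-byte form → 49.
U+0142: 2-byte form → C5 82.
U+2222: 3-byte form → E2 88 A2.
U+06A2: 2-byte form → DA A2.
U+1030B: 4-byte form → F0 90 8C 8B.
U+0337: 2-byte form → CC B7.
Concatenated (20 bytes): F0 A7 A8 90 DF 84 49 C5 82 E2 88 A2 DA A2 F0 90 8C 8B CC B7.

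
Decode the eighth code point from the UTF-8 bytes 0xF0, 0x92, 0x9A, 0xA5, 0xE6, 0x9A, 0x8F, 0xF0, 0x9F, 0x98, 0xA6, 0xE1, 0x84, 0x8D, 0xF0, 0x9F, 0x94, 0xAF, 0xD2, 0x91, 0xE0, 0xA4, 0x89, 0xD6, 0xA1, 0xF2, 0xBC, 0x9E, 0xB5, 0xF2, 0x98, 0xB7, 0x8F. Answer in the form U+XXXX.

Offset 0: leading byte 0xF0 = 11110000 → 4-byte char #1 = F0 92 9A A5.
Offset 4: leading byte 0xE6 = 11100110 → 3-byte char #2 = E6 9A 8F.
Offset 7: leading byte 0xF0 = 11110000 → 4-byte char #3 = F0 9F 98 A6.
Offset 11: leading byte 0xE1 = 11100001 → 3-byte char #4 = E1 84 8D.
Offset 14: leading byte 0xF0 = 11110000 → 4-byte char #5 = F0 9F 94 AF.
Offset 18: leading byte 0xD2 = 11010010 → 2-byte char #6 = D2 91.
Offset 20: leading byte 0xE0 = 11100000 → 3-byte char #7 = E0 A4 89.
Offset 23: leading byte 0xD6 = 11010110 → 2-byte char #8 = D6 A1.
Leading byte 0xD6 = 11010110 matches 110xxxxx → 2-byte sequence.
Byte 1: 0xD6 = 11010110, payload 10110 (5 bits).
Byte 2: 0xA1 = 10100001 (10xxxxxx ✓), payload 100001.
Concatenate: 10110100001 = 0x5A1 (11 bits → U+05A1).

U+05A1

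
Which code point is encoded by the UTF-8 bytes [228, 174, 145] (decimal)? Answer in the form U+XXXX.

U+4B91

Leading byte 0xE4 = 11100100 matches 1110xxxx → 3-byte sequence.
Byte 1: 0xE4 = 11100100, payload 0100 (4 bits).
Byte 2: 0xAE = 10101110 (10xxxxxx ✓), payload 101110.
Byte 3: 0x91 = 10010001 (10xxxxxx ✓), payload 010001.
Concatenate: 0100101110010001 = 0x4B91 (16 bits → U+4B91).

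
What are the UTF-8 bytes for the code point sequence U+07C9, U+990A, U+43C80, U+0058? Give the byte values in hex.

U+07C9: 2-byte form → DF 89.
U+990A: 3-byte form → E9 A4 8A.
U+43C80: 4-byte form → F1 83 B2 80.
U+0058: 1-byte form → 58.
Concatenated (10 bytes): DF 89 E9 A4 8A F1 83 B2 80 58.

DF 89 E9 A4 8A F1 83 B2 80 58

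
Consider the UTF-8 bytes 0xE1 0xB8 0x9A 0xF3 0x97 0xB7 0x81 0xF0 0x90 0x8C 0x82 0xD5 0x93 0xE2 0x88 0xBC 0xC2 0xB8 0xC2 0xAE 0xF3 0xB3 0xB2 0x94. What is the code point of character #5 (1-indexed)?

U+223C

Offset 0: leading byte 0xE1 = 11100001 → 3-byte char #1 = E1 B8 9A.
Offset 3: leading byte 0xF3 = 11110011 → 4-byte char #2 = F3 97 B7 81.
Offset 7: leading byte 0xF0 = 11110000 → 4-byte char #3 = F0 90 8C 82.
Offset 11: leading byte 0xD5 = 11010101 → 2-byte char #4 = D5 93.
Offset 13: leading byte 0xE2 = 11100010 → 3-byte char #5 = E2 88 BC.
Leading byte 0xE2 = 11100010 matches 1110xxxx → 3-byte sequence.
Byte 1: 0xE2 = 11100010, payload 0010 (4 bits).
Byte 2: 0x88 = 10001000 (10xxxxxx ✓), payload 001000.
Byte 3: 0xBC = 10111100 (10xxxxxx ✓), payload 111100.
Concatenate: 0010001000111100 = 0x223C (16 bits → U+223C).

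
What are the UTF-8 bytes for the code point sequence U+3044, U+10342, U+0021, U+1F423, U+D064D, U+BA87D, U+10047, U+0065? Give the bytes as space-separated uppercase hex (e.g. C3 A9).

E3 81 84 F0 90 8D 82 21 F0 9F 90 A3 F3 90 99 8D F2 BA A1 BD F0 90 81 87 65

U+3044: 3-byte form → E3 81 84.
U+10342: 4-byte form → F0 90 8D 82.
U+0021: 1-byte form → 21.
U+1F423: 4-byte form → F0 9F 90 A3.
U+D064D: 4-byte form → F3 90 99 8D.
U+BA87D: 4-byte form → F2 BA A1 BD.
U+10047: 4-byte form → F0 90 81 87.
U+0065: 1-byte form → 65.
Concatenated (25 bytes): E3 81 84 F0 90 8D 82 21 F0 9F 90 A3 F3 90 99 8D F2 BA A1 BD F0 90 81 87 65.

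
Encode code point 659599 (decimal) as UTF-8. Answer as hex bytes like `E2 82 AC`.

U+A108F = 0xA108F = 659599 decimal. In range U+10000–U+10FFFF → 4-byte form: 11110xxx 10xxxxxx 10xxxxxx 10xxxxxx.
Binary (21 bits): 010100001000010001111.
Split 3+6+6+6: 010 | 100001 | 000010 | 001111.
Byte 1: 11110010 = 0xF2.
Byte 2: 10100001 = 0xA1.
Byte 3: 10000010 = 0x82.
Byte 4: 10001111 = 0x8F.

F2 A1 82 8F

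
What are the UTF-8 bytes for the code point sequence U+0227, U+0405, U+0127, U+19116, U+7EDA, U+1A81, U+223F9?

C8 A7 D0 85 C4 A7 F0 99 84 96 E7 BB 9A E1 AA 81 F0 A2 8F B9

U+0227: 2-byte form → C8 A7.
U+0405: 2-byte form → D0 85.
U+0127: 2-byte form → C4 A7.
U+19116: 4-byte form → F0 99 84 96.
U+7EDA: 3-byte form → E7 BB 9A.
U+1A81: 3-byte form → E1 AA 81.
U+223F9: 4-byte form → F0 A2 8F B9.
Concatenated (20 bytes): C8 A7 D0 85 C4 A7 F0 99 84 96 E7 BB 9A E1 AA 81 F0 A2 8F B9.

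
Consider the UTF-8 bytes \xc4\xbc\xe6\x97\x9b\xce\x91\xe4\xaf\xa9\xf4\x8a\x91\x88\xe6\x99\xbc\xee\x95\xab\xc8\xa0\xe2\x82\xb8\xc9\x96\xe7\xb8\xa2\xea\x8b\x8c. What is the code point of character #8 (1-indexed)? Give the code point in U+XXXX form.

Offset 0: leading byte 0xC4 = 11000100 → 2-byte char #1 = C4 BC.
Offset 2: leading byte 0xE6 = 11100110 → 3-byte char #2 = E6 97 9B.
Offset 5: leading byte 0xCE = 11001110 → 2-byte char #3 = CE 91.
Offset 7: leading byte 0xE4 = 11100100 → 3-byte char #4 = E4 AF A9.
Offset 10: leading byte 0xF4 = 11110100 → 4-byte char #5 = F4 8A 91 88.
Offset 14: leading byte 0xE6 = 11100110 → 3-byte char #6 = E6 99 BC.
Offset 17: leading byte 0xEE = 11101110 → 3-byte char #7 = EE 95 AB.
Offset 20: leading byte 0xC8 = 11001000 → 2-byte char #8 = C8 A0.
Leading byte 0xC8 = 11001000 matches 110xxxxx → 2-byte sequence.
Byte 1: 0xC8 = 11001000, payload 01000 (5 bits).
Byte 2: 0xA0 = 10100000 (10xxxxxx ✓), payload 100000.
Concatenate: 01000100000 = 0x220 (11 bits → U+0220).

U+0220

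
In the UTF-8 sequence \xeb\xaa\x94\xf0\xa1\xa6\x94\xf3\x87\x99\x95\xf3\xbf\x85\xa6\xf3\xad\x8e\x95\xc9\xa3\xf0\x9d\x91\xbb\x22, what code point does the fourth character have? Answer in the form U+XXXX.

U+FF166

Offset 0: leading byte 0xEB = 11101011 → 3-byte char #1 = EB AA 94.
Offset 3: leading byte 0xF0 = 11110000 → 4-byte char #2 = F0 A1 A6 94.
Offset 7: leading byte 0xF3 = 11110011 → 4-byte char #3 = F3 87 99 95.
Offset 11: leading byte 0xF3 = 11110011 → 4-byte char #4 = F3 BF 85 A6.
Leading byte 0xF3 = 11110011 matches 11110xxx → 4-byte sequence.
Byte 1: 0xF3 = 11110011, payload 011 (3 bits).
Byte 2: 0xBF = 10111111 (10xxxxxx ✓), payload 111111.
Byte 3: 0x85 = 10000101 (10xxxxxx ✓), payload 000101.
Byte 4: 0xA6 = 10100110 (10xxxxxx ✓), payload 100110.
Concatenate: 011111111000101100110 = 0xFF166 (21 bits → U+FF166).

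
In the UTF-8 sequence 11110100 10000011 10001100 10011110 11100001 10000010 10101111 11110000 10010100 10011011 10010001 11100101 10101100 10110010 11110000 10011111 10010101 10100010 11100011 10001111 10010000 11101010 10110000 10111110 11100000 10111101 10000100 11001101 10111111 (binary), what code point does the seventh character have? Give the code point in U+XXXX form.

U+AC3E

Offset 0: leading byte 0xF4 = 11110100 → 4-byte char #1 = F4 83 8C 9E.
Offset 4: leading byte 0xE1 = 11100001 → 3-byte char #2 = E1 82 AF.
Offset 7: leading byte 0xF0 = 11110000 → 4-byte char #3 = F0 94 9B 91.
Offset 11: leading byte 0xE5 = 11100101 → 3-byte char #4 = E5 AC B2.
Offset 14: leading byte 0xF0 = 11110000 → 4-byte char #5 = F0 9F 95 A2.
Offset 18: leading byte 0xE3 = 11100011 → 3-byte char #6 = E3 8F 90.
Offset 21: leading byte 0xEA = 11101010 → 3-byte char #7 = EA B0 BE.
Leading byte 0xEA = 11101010 matches 1110xxxx → 3-byte sequence.
Byte 1: 0xEA = 11101010, payload 1010 (4 bits).
Byte 2: 0xB0 = 10110000 (10xxxxxx ✓), payload 110000.
Byte 3: 0xBE = 10111110 (10xxxxxx ✓), payload 111110.
Concatenate: 1010110000111110 = 0xAC3E (16 bits → U+AC3E).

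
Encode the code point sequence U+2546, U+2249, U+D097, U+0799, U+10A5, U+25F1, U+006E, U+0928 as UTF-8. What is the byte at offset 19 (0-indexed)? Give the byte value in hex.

U+2546 → 3-byte form E2 95 86 at offsets 0–2.
U+2249 → 3-byte form E2 89 89 at offsets 3–5.
U+D097 → 3-byte form ED 82 97 at offsets 6–8.
U+0799 → 2-byte form DE 99 at offsets 9–10.
U+10A5 → 3-byte form E1 82 A5 at offsets 11–13.
U+25F1 → 3-byte form E2 97 B1 at offsets 14–16.
U+006E → 1-byte form 6E at offsets 17–17.
U+0928 → 3-byte form E0 A4 A8 at offsets 18–20.
Offset 19 falls in char 8's range; it's byte 2 of E0 A4 A8 = 0xA4.

0xA4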